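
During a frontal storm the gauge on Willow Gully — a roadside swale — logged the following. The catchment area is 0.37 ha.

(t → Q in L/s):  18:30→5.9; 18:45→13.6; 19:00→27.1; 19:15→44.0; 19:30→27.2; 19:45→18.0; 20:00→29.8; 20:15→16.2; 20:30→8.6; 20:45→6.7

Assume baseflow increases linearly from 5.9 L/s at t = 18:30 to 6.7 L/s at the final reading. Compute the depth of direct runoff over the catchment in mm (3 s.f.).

Direct runoff: 0.00, 7.61, 21.02, 37.83, 20.94, 11.66, 23.37, 9.68, 1.99, 0.00 L/s; ΣQ_DR = 134.1 L/s.
V = ΣQ_DR · Δt = 134.1 × 900 s = 1.207 × 10^5 L.
Over A = 0.37 ha, depth = V / A = 32.6 mm.

d ≈ 32.6 mm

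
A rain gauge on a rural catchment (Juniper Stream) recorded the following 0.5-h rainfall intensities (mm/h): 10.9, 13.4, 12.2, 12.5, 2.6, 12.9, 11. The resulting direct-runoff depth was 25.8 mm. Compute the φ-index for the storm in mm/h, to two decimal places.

φ ≈ 3.55 mm/h

Only the 6 blocks with intensity above φ contribute runoff: 10.9, 13.4, 12.2, 12.5, 12.9, 11 mm/h.
Σ(I−φ)·Δt = d  ⇒  (10.9+13.4+12.2+12.5+12.9+11 − 6φ)·0.5 = 25.8
φ = (72.90 − 25.8/0.5) / 6 = 3.55 mm/h.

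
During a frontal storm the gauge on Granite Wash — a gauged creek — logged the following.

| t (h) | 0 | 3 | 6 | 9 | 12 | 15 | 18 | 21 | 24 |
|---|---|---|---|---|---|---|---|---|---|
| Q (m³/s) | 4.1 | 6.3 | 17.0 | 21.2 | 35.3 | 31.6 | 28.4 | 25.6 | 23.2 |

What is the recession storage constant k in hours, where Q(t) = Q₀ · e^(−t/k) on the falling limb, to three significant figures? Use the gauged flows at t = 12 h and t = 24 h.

k ≈ 28.6 h

On the falling limb, Q drops from 35.3 to 23.2 m³/s between t = 12 h and t = 24 h (Δt = 12 h).
k = −Δt / ln(Q₂/Q₁) = −12 / ln(23.2/35.3) = 28.6 h.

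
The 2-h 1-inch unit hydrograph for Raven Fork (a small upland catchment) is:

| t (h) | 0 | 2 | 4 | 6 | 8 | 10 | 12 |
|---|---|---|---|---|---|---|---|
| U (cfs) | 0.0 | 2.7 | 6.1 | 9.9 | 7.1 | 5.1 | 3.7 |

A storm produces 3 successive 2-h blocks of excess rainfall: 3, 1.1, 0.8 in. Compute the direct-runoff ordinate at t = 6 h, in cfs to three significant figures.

By discrete convolution, Q_j = Σ (P_i / 1 in) · U_{j−i}.
At t = 6 h (j=3): Q = (3/1)·9.9 + (1.1/1)·6.1 + (0.8/1)·2.7 = 38.6 cfs.

Q ≈ 38.6 cfs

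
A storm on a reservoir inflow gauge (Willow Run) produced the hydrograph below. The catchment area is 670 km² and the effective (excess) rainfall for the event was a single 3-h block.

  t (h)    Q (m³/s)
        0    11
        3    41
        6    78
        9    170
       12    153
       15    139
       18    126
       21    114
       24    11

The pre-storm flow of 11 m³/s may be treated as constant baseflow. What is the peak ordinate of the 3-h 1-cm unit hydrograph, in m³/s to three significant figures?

Direct runoff: 0.0, 30.0, 67.0, 159.0, 142.0, 128.0, 115.0, 103.0, 0.0 m³/s; ΣQ_DR = 744.0 m³/s, peak = 159.0 m³/s.
Runoff depth d = ΣQ_DR·Δt / A = 744.0 × 10800 / (670 km²) = 11.99 mm.
The 1-cm UH is the DRH scaled by (10 mm)/d, so U_p = 159.0 × 10/11.99 = 133 m³/s.

U_p ≈ 133 m³/s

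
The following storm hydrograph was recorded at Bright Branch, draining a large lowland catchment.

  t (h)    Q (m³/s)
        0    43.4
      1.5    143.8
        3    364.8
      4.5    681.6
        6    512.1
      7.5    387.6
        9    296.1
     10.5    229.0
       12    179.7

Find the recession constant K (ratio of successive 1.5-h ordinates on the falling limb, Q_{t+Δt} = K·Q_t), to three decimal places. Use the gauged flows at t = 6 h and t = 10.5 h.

Using the recession-limb readings at t = 6 h and t = 10.5 h: Q falls from 512.1 to 229.0 m³/s over 3 intervals.
K = (Q₂/Q₁)^(1/3) = (229.0/512.1)^(1/3) = 0.765.

K ≈ 0.765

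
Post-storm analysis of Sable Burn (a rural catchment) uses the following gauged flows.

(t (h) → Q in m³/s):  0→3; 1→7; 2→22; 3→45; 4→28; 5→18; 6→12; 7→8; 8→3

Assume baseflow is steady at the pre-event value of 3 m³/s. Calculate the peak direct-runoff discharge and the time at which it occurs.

Subtracting baseflow gives direct-runoff ordinates: 0.0, 4.0, 19.0, 42.0, 25.0, 15.0, 9.0, 5.0, 0.0 m³/s.
The maximum is 42.0 m³/s, occurring at the reading for t = 3 h.

Q_p = 42.0 m³/s at t = 3 h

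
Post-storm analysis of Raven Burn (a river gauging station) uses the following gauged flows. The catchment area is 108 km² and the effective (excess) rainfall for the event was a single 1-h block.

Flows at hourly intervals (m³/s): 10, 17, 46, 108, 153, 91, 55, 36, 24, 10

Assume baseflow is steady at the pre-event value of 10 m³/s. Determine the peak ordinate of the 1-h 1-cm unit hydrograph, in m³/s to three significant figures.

U_p ≈ 95.3 m³/s

Direct runoff: 0.0, 7.0, 36.0, 98.0, 143.0, 81.0, 45.0, 26.0, 14.0, 0.0 m³/s; ΣQ_DR = 450.0 m³/s, peak = 143.0 m³/s.
Runoff depth d = ΣQ_DR·Δt / A = 450.0 × 3600 / (108 km²) = 15.00 mm.
The 1-cm UH is the DRH scaled by (10 mm)/d, so U_p = 143.0 × 10/15.00 = 95.3 m³/s.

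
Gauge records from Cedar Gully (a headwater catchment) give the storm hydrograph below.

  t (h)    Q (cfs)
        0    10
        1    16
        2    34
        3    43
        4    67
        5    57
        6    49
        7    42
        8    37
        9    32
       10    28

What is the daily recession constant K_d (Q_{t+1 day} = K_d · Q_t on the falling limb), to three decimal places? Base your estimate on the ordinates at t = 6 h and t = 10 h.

Between t = 6 h and t = 10 h the flow falls from 49 to 28 cfs over 4×1 h = 4 h.
Per-interval ratio K = (28/49)^(1/4) = 0.8694; K_d = K^(24/1) = 0.035.

K_d ≈ 0.035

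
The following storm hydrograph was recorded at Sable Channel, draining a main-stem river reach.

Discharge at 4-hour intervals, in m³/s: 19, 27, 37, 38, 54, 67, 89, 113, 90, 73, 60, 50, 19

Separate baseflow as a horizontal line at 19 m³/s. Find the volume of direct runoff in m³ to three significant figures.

Direct-runoff ordinates (Q − Q_b): 0.0, 8.0, 18.0, 19.0, 35.0, 48.0, 70.0, 94.0, 71.0, 54.0, 41.0, 31.0, 0.0 m³/s.
ΣQ_DR = 489.0 m³/s.
With Δt = 4 h = 14400 s, V = ΣQ_DR · Δt = 489.0 × 14400 = 7.04 × 10^6 m³.

V ≈ 7.04 × 10^6 m³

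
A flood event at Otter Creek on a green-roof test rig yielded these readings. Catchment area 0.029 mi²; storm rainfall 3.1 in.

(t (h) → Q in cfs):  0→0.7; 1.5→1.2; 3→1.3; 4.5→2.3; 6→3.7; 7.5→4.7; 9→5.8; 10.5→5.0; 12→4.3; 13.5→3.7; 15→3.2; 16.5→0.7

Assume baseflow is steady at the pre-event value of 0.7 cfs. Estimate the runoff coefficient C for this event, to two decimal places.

ΣQ_DR = 28.20 cfs; V = ΣQ_DR·Δt = 1.523 × 10^5 ft³.
Runoff depth d = V / A = 2.260 in.
C = d / P = 2.260 / 3.1 = 0.73.

C ≈ 0.73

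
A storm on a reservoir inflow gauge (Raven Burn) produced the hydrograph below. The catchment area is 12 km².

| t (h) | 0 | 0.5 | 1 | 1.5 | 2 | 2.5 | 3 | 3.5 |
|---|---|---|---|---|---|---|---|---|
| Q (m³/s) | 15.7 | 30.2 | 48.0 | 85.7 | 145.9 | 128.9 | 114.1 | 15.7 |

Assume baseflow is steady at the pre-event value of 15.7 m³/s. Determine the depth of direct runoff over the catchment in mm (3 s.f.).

d ≈ 68.8 mm

Direct runoff: 0.0, 14.5, 32.3, 70.0, 130.2, 113.2, 98.4, 0.0 m³/s; ΣQ_DR = 458.6 m³/s.
V = ΣQ_DR · Δt = 458.6 × 1800 s = 8.255 × 10^5 m³.
Over A = 12 km², depth = V / A = 68.8 mm.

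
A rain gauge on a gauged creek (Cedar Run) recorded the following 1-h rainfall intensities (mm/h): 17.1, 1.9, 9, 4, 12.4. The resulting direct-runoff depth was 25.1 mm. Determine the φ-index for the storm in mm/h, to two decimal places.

φ ≈ 4.47 mm/h

Only the 3 blocks with intensity above φ contribute runoff: 17.1, 9, 12.4 mm/h.
Σ(I−φ)·Δt = d  ⇒  (17.1+9+12.4 − 3φ)·1 = 25.1
φ = (38.50 − 25.1/1) / 3 = 4.47 mm/h.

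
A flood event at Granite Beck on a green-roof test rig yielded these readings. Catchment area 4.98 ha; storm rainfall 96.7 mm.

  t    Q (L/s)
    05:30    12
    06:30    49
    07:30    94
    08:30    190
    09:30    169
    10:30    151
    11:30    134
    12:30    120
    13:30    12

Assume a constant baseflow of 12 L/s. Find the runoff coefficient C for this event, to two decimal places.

ΣQ_DR = 823.0 L/s; V = ΣQ_DR·Δt = 2.963 × 10^6 L.
Runoff depth d = V / A = 59.49 mm.
C = d / P = 59.49 / 96.7 = 0.62.

C ≈ 0.62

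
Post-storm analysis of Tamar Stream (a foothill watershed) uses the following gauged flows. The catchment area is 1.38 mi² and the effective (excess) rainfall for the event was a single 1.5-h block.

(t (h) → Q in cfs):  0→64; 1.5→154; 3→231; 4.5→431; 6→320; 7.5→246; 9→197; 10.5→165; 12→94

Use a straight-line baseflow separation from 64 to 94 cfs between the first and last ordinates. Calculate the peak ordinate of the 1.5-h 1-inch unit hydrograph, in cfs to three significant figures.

Direct runoff: 0.00, 86.25, 159.50, 355.75, 241.00, 163.25, 110.50, 74.75, 0.00 cfs; ΣQ_DR = 1191 cfs, peak = 355.75 cfs.
Runoff depth d = ΣQ_DR·Δt / A = 1191 × 5400 / (1.38 mi²) = 2.006 in.
The 1-inch UH is the DRH scaled by (1 in)/d, so U_p = 355.75 × 1/2.006 = 177 cfs.

U_p ≈ 177 cfs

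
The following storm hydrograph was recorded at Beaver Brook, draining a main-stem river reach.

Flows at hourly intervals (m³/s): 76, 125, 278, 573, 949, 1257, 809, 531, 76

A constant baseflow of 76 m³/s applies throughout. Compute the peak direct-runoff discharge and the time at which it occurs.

Q_p = 1181.0 m³/s at t = 5 h

Subtracting baseflow gives direct-runoff ordinates: 0.0, 49.0, 202.0, 497.0, 873.0, 1181.0, 733.0, 455.0, 0.0 m³/s.
The maximum is 1181.0 m³/s, occurring at the reading for t = 5 h.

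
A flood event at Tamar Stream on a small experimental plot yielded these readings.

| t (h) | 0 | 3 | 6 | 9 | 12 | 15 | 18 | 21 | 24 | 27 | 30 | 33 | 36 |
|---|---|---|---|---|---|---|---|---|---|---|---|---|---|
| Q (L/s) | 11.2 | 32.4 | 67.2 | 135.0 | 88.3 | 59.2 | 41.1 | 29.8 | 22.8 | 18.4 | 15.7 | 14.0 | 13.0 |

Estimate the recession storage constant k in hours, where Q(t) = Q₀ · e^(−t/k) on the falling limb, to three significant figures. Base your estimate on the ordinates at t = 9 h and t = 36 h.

On the falling limb, Q drops from 135.0 to 13.0 L/s between t = 9 h and t = 36 h (Δt = 27 h).
k = −Δt / ln(Q₂/Q₁) = −27 / ln(13.0/135.0) = 11.5 h.

k ≈ 11.5 h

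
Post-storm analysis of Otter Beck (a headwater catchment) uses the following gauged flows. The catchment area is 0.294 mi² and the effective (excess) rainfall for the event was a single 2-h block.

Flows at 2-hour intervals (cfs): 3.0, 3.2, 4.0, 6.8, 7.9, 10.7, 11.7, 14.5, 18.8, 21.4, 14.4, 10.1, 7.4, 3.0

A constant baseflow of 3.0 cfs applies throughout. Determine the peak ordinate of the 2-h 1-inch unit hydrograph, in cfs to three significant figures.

U_p ≈ 18.4 cfs

Direct runoff: 0.0, 0.2, 1.0, 3.8, 4.9, 7.7, 8.7, 11.5, 15.8, 18.4, 11.4, 7.1, 4.4, 0.0 cfs; ΣQ_DR = 94.90 cfs, peak = 18.4 cfs.
Runoff depth d = ΣQ_DR·Δt / A = 94.90 × 7200 / (0.294 mi²) = 1.000 in.
The 1-inch UH is the DRH scaled by (1 in)/d, so U_p = 18.4 × 1/1.000 = 18.4 cfs.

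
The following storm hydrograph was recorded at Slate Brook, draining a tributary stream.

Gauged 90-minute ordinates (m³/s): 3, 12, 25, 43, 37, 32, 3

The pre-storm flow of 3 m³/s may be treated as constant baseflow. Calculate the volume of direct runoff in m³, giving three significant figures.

V ≈ 7.24 × 10^5 m³

Direct-runoff ordinates (Q − Q_b): 0.0, 9.0, 22.0, 40.0, 34.0, 29.0, 0.0 m³/s.
ΣQ_DR = 134.0 m³/s.
With Δt = 1.5 h = 5400 s, V = ΣQ_DR · Δt = 134.0 × 5400 = 7.24 × 10^5 m³.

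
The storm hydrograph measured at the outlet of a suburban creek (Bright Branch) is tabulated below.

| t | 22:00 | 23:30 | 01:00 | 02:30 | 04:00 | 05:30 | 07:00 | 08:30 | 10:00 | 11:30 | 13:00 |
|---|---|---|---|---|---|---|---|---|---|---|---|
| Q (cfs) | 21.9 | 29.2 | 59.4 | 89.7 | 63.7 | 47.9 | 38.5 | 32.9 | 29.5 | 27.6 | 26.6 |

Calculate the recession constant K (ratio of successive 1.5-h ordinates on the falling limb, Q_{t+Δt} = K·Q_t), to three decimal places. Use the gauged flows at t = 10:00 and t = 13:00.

Using the recession-limb readings at t = 10:00 and t = 13:00: Q falls from 29.5 to 26.6 cfs over 2 intervals.
K = (Q₂/Q₁)^(1/2) = (26.6/29.5)^(1/2) = 0.950.

K ≈ 0.950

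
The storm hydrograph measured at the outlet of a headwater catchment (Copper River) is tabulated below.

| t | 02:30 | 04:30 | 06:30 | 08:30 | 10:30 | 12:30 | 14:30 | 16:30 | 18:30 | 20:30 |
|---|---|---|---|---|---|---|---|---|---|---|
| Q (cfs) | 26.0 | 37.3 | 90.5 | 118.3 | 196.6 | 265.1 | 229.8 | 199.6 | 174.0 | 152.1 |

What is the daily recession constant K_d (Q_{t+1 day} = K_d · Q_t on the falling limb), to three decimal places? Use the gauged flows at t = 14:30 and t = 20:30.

Between t = 14:30 and t = 20:30 the flow falls from 229.8 to 152.1 cfs over 3×2 h = 6 h.
Per-interval ratio K = (152.1/229.8)^(1/3) = 0.8715; K_d = K^(24/2) = 0.192.

K_d ≈ 0.192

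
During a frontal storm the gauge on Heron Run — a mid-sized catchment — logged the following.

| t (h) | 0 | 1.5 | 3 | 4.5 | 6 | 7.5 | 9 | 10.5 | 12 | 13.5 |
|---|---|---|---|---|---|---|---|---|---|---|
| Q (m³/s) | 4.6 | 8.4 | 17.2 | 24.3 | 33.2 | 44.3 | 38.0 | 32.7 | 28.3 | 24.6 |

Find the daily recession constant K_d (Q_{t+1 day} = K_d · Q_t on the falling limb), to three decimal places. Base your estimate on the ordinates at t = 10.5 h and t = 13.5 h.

Between t = 10.5 h and t = 13.5 h the flow falls from 32.7 to 24.6 m³/s over 2×1.5 h = 3 h.
Per-interval ratio K = (24.6/32.7)^(1/2) = 0.8673; K_d = K^(24/1.5) = 0.103.

K_d ≈ 0.103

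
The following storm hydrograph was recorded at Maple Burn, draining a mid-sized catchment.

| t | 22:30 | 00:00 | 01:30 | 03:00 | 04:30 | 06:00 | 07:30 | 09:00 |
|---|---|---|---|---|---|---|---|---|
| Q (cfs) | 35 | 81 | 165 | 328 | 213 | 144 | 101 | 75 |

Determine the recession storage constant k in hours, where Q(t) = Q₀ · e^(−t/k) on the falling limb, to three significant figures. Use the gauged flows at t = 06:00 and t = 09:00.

k ≈ 4.60 h

On the falling limb, Q drops from 144 to 75 cfs between t = 06:00 and t = 09:00 (Δt = 3 h).
k = −Δt / ln(Q₂/Q₁) = −3 / ln(75/144) = 4.60 h.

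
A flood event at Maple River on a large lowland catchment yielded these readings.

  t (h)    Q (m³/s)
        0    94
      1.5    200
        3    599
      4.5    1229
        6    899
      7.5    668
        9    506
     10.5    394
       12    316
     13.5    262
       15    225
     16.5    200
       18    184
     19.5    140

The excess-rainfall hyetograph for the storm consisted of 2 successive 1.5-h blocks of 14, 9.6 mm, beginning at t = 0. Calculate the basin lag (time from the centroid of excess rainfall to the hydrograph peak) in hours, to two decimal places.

Centroid of excess rainfall: t_c = Σ P_i·t̄_i / ΣP_i = 1.3602 h (block centres at 0.75, 2.25 h).
Hydrograph peak occurs at t = 4.5 h, so basin lag t_L = 4.5 − 1.3602 = 3.14 h.

t_L ≈ 3.14 h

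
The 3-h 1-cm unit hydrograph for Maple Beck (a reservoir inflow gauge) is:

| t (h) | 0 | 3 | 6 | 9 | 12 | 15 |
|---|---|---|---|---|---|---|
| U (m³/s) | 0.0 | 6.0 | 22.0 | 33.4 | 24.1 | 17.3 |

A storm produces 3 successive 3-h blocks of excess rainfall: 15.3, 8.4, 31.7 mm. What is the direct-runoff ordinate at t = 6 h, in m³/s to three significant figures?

By discrete convolution, Q_j = Σ (P_i / 10 mm) · U_{j−i}.
At t = 6 h (j=2): Q = (15.3/10)·22.0 + (8.4/10)·6.0 + (31.7/10)·0.0 = 38.7 m³/s.

Q ≈ 38.7 m³/s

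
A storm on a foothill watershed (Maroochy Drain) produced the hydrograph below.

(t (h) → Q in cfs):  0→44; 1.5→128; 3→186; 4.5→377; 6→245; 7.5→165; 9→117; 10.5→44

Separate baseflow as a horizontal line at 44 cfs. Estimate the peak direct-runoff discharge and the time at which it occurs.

Subtracting baseflow gives direct-runoff ordinates: 0.0, 84.0, 142.0, 333.0, 201.0, 121.0, 73.0, 0.0 cfs.
The maximum is 333.0 cfs, occurring at the reading for t = 4.5 h.

Q_p = 333.0 cfs at t = 4.5 h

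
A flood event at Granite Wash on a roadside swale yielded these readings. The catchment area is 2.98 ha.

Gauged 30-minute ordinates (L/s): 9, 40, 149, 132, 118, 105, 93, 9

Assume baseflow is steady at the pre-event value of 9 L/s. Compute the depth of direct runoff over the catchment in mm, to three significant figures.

Direct runoff: 0.0, 31.0, 140.0, 123.0, 109.0, 96.0, 84.0, 0.0 L/s; ΣQ_DR = 583.0 L/s.
V = ΣQ_DR · Δt = 583.0 × 1800 s = 1.049 × 10^6 L.
Over A = 2.98 ha, depth = V / A = 35.2 mm.

d ≈ 35.2 mm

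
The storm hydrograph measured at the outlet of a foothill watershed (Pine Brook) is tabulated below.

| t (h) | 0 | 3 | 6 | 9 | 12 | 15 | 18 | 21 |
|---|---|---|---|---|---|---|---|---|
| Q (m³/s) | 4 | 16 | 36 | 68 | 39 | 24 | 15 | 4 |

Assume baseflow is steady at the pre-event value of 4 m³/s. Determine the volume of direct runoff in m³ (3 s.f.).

V ≈ 1.88 × 10^6 m³

Direct-runoff ordinates (Q − Q_b): 0.0, 12.0, 32.0, 64.0, 35.0, 20.0, 11.0, 0.0 m³/s.
ΣQ_DR = 174.0 m³/s.
With Δt = 3 h = 10800 s, V = ΣQ_DR · Δt = 174.0 × 10800 = 1.88 × 10^6 m³.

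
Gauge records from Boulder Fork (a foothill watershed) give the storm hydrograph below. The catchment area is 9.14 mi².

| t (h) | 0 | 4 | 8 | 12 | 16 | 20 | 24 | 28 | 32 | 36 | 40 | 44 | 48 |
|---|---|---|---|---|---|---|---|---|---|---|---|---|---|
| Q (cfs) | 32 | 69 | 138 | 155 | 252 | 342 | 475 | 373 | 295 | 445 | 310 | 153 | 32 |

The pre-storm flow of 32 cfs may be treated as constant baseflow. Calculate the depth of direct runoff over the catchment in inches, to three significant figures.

Direct runoff: 0.0, 37.0, 106.0, 123.0, 220.0, 310.0, 443.0, 341.0, 263.0, 413.0, 278.0, 121.0, 0.0 cfs; ΣQ_DR = 2655 cfs.
V = ΣQ_DR · Δt = 2655 × 14400 s = 3.823 × 10^7 ft³.
Over A = 9.14 mi², depth = V / A = 1.80 in.

d ≈ 1.80 in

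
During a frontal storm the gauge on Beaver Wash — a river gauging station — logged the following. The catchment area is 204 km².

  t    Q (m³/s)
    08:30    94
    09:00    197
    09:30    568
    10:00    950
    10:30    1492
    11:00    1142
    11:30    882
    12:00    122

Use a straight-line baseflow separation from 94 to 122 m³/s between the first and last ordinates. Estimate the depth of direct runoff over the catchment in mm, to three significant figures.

Direct runoff: 0.00, 99.00, 466.00, 844.00, 1382.00, 1028.00, 764.00, 0.00 m³/s; ΣQ_DR = 4583 m³/s.
V = ΣQ_DR · Δt = 4583 × 1800 s = 8.249 × 10^6 m³.
Over A = 204 km², depth = V / A = 40.4 mm.

d ≈ 40.4 mm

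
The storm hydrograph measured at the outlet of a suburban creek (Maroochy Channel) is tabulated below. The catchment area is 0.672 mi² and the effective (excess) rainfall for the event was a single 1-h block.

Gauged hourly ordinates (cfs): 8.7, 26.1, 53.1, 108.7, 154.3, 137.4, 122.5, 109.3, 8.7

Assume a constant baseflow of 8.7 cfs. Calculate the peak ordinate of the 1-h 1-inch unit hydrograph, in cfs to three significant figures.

Direct runoff: 0.0, 17.4, 44.4, 100.0, 145.6, 128.7, 113.8, 100.6, 0.0 cfs; ΣQ_DR = 650.5 cfs, peak = 145.6 cfs.
Runoff depth d = ΣQ_DR·Δt / A = 650.5 × 3600 / (0.672 mi²) = 1.500 in.
The 1-inch UH is the DRH scaled by (1 in)/d, so U_p = 145.6 × 1/1.500 = 97.1 cfs.

U_p ≈ 97.1 cfs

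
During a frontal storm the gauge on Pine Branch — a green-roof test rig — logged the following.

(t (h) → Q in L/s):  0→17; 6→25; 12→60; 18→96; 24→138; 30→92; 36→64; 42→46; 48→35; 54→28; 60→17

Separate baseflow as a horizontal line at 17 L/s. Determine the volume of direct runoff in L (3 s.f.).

V ≈ 9.31 × 10^6 L

Direct-runoff ordinates (Q − Q_b): 0.0, 8.0, 43.0, 79.0, 121.0, 75.0, 47.0, 29.0, 18.0, 11.0, 0.0 L/s.
ΣQ_DR = 431.0 L/s.
With Δt = 6 h = 21600 s, V = ΣQ_DR · Δt = 431.0 × 21600 = 9.31 × 10^6 L.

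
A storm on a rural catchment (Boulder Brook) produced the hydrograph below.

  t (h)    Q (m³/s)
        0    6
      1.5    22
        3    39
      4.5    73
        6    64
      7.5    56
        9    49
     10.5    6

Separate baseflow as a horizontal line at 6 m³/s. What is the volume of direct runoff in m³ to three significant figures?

V ≈ 1.44 × 10^6 m³

Direct-runoff ordinates (Q − Q_b): 0.0, 16.0, 33.0, 67.0, 58.0, 50.0, 43.0, 0.0 m³/s.
ΣQ_DR = 267.0 m³/s.
With Δt = 1.5 h = 5400 s, V = ΣQ_DR · Δt = 267.0 × 5400 = 1.44 × 10^6 m³.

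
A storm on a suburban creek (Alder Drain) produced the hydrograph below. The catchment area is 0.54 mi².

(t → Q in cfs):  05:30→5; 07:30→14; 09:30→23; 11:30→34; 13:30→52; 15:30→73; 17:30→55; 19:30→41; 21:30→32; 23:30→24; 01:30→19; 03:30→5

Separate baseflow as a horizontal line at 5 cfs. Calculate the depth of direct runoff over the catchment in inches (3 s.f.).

d ≈ 1.82 in

Direct runoff: 0.0, 9.0, 18.0, 29.0, 47.0, 68.0, 50.0, 36.0, 27.0, 19.0, 14.0, 0.0 cfs; ΣQ_DR = 317.0 cfs.
V = ΣQ_DR · Δt = 317.0 × 7200 s = 2.282 × 10^6 ft³.
Over A = 0.54 mi², depth = V / A = 1.82 in.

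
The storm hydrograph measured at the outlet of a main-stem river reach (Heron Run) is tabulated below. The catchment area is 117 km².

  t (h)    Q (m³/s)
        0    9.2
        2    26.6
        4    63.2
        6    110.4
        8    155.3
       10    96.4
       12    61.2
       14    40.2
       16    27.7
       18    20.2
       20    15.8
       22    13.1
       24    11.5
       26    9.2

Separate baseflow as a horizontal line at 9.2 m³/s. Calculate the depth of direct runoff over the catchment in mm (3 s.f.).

Direct runoff: 0.0, 17.4, 54.0, 101.2, 146.1, 87.2, 52.0, 31.0, 18.5, 11.0, 6.6, 3.9, 2.3, 0.0 m³/s; ΣQ_DR = 531.2 m³/s.
V = ΣQ_DR · Δt = 531.2 × 7200 s = 3.825 × 10^6 m³.
Over A = 117 km², depth = V / A = 32.7 mm.

d ≈ 32.7 mm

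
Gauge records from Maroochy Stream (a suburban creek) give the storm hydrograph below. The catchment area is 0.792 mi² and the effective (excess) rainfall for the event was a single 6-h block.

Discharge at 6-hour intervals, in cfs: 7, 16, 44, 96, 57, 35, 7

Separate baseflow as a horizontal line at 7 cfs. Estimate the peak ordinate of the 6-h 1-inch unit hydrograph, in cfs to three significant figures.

U_p ≈ 35.6 cfs

Direct runoff: 0.0, 9.0, 37.0, 89.0, 50.0, 28.0, 0.0 cfs; ΣQ_DR = 213.0 cfs, peak = 89.0 cfs.
Runoff depth d = ΣQ_DR·Δt / A = 213.0 × 21600 / (0.792 mi²) = 2.500 in.
The 1-inch UH is the DRH scaled by (1 in)/d, so U_p = 89.0 × 1/2.500 = 35.6 cfs.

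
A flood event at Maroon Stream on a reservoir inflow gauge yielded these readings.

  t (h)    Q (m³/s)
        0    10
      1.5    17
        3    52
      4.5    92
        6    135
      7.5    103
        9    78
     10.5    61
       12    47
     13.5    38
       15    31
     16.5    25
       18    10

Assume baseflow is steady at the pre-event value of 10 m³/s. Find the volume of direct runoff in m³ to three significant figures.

V ≈ 3.07 × 10^6 m³

Direct-runoff ordinates (Q − Q_b): 0.0, 7.0, 42.0, 82.0, 125.0, 93.0, 68.0, 51.0, 37.0, 28.0, 21.0, 15.0, 0.0 m³/s.
ΣQ_DR = 569.0 m³/s.
With Δt = 1.5 h = 5400 s, V = ΣQ_DR · Δt = 569.0 × 5400 = 3.07 × 10^6 m³.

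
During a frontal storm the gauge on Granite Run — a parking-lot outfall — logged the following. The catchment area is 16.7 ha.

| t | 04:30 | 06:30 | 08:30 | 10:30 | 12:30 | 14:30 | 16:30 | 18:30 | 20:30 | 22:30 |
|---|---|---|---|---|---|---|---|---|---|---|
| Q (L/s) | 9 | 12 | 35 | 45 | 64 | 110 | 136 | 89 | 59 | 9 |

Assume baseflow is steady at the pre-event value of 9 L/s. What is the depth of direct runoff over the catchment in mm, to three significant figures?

Direct runoff: 0.0, 3.0, 26.0, 36.0, 55.0, 101.0, 127.0, 80.0, 50.0, 0.0 L/s; ΣQ_DR = 478.0 L/s.
V = ΣQ_DR · Δt = 478.0 × 7200 s = 3.442 × 10^6 L.
Over A = 16.7 ha, depth = V / A = 20.6 mm.

d ≈ 20.6 mm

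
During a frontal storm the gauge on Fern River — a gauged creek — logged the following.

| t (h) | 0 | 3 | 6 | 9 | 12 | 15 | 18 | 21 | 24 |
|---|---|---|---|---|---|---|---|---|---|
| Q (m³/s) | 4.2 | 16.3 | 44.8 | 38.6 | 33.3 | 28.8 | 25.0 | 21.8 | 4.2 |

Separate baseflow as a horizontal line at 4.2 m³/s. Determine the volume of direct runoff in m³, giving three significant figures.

Direct-runoff ordinates (Q − Q_b): 0.0, 12.1, 40.6, 34.4, 29.1, 24.6, 20.8, 17.6, 0.0 m³/s.
ΣQ_DR = 179.2 m³/s.
With Δt = 3 h = 10800 s, V = ΣQ_DR · Δt = 179.2 × 10800 = 1.94 × 10^6 m³.

V ≈ 1.94 × 10^6 m³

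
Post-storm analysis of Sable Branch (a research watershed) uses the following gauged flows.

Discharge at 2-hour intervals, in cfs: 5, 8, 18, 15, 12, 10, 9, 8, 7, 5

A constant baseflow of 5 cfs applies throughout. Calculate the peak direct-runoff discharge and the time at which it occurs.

Q_p = 13.0 cfs at t = 4 h

Subtracting baseflow gives direct-runoff ordinates: 0.0, 3.0, 13.0, 10.0, 7.0, 5.0, 4.0, 3.0, 2.0, 0.0 cfs.
The maximum is 13.0 cfs, occurring at the reading for t = 4 h.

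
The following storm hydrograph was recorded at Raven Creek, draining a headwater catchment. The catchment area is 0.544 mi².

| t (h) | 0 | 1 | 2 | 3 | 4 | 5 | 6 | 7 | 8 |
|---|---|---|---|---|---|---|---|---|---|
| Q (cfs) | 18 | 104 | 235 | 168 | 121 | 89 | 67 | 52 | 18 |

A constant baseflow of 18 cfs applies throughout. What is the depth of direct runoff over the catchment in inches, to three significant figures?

Direct runoff: 0.0, 86.0, 217.0, 150.0, 103.0, 71.0, 49.0, 34.0, 0.0 cfs; ΣQ_DR = 710.0 cfs.
V = ΣQ_DR · Δt = 710.0 × 3600 s = 2.556 × 10^6 ft³.
Over A = 0.544 mi², depth = V / A = 2.02 in.

d ≈ 2.02 in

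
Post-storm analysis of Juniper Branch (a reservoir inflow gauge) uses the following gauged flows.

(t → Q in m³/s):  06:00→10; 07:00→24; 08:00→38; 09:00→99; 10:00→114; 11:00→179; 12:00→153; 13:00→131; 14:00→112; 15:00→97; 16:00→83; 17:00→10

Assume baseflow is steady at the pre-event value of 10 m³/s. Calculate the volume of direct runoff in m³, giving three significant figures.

Direct-runoff ordinates (Q − Q_b): 0.0, 14.0, 28.0, 89.0, 104.0, 169.0, 143.0, 121.0, 102.0, 87.0, 73.0, 0.0 m³/s.
ΣQ_DR = 930.0 m³/s.
With Δt = 1 h = 3600 s, V = ΣQ_DR · Δt = 930.0 × 3600 = 3.35 × 10^6 m³.

V ≈ 3.35 × 10^6 m³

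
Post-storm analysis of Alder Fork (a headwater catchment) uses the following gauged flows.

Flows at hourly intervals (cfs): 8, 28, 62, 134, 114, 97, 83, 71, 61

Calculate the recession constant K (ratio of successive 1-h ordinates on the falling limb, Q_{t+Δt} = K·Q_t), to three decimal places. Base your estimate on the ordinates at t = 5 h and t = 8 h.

K ≈ 0.857

Using the recession-limb readings at t = 5 h and t = 8 h: Q falls from 97 to 61 cfs over 3 intervals.
K = (Q₂/Q₁)^(1/3) = (61/97)^(1/3) = 0.857.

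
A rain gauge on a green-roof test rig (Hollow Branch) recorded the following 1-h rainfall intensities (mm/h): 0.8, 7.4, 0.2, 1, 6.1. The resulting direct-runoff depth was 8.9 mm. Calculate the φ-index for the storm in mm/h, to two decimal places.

Only the 2 blocks with intensity above φ contribute runoff: 7.4, 6.1 mm/h.
Σ(I−φ)·Δt = d  ⇒  (7.4+6.1 − 2φ)·1 = 8.9
φ = (13.50 − 8.9/1) / 2 = 2.30 mm/h.

φ ≈ 2.30 mm/h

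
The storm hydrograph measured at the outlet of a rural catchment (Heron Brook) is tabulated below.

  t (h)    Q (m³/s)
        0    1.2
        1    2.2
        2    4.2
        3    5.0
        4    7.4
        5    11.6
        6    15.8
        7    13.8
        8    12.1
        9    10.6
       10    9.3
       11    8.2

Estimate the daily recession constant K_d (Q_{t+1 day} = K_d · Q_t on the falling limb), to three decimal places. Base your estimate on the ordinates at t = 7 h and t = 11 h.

Between t = 7 h and t = 11 h the flow falls from 13.8 to 8.2 m³/s over 4×1 h = 4 h.
Per-interval ratio K = (8.2/13.8)^(1/4) = 0.8780; K_d = K^(24/1) = 0.044.

K_d ≈ 0.044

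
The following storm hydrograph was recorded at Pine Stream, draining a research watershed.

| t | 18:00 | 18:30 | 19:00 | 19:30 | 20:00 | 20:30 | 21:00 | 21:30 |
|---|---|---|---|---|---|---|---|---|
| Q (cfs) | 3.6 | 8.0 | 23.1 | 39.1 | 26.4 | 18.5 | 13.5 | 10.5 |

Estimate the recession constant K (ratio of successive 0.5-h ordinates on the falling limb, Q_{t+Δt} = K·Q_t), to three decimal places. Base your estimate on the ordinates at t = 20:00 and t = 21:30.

K ≈ 0.735

Using the recession-limb readings at t = 20:00 and t = 21:30: Q falls from 26.4 to 10.5 cfs over 3 intervals.
K = (Q₂/Q₁)^(1/3) = (10.5/26.4)^(1/3) = 0.735.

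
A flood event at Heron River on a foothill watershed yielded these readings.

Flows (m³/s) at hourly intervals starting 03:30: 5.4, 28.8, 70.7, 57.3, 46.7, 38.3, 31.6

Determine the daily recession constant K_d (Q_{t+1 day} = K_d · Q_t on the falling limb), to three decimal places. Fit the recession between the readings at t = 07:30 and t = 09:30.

Between t = 07:30 and t = 09:30 the flow falls from 46.7 to 31.6 m³/s over 2×1 h = 2 h.
Per-interval ratio K = (31.6/46.7)^(1/2) = 0.8226; K_d = K^(24/1) = 0.009.

K_d ≈ 0.009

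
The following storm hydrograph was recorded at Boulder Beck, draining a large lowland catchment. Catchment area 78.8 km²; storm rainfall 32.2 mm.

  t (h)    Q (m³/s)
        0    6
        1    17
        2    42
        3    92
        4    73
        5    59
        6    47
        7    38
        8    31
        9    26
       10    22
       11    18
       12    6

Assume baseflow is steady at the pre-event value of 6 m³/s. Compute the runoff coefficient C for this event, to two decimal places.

ΣQ_DR = 399.0 m³/s; V = ΣQ_DR·Δt = 1.436 × 10^6 m³.
Runoff depth d = V / A = 18.23 mm.
C = d / P = 18.23 / 32.2 = 0.57.

C ≈ 0.57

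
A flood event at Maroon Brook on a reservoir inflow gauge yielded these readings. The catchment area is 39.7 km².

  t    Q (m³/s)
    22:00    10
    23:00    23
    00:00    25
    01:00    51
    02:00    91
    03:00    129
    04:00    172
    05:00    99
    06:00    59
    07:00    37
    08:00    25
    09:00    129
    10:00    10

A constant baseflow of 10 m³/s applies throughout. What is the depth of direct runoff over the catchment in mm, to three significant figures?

d ≈ 66.2 mm

Direct runoff: 0.0, 13.0, 15.0, 41.0, 81.0, 119.0, 162.0, 89.0, 49.0, 27.0, 15.0, 119.0, 0.0 m³/s; ΣQ_DR = 730.0 m³/s.
V = ΣQ_DR · Δt = 730.0 × 3600 s = 2.628 × 10^6 m³.
Over A = 39.7 km², depth = V / A = 66.2 mm.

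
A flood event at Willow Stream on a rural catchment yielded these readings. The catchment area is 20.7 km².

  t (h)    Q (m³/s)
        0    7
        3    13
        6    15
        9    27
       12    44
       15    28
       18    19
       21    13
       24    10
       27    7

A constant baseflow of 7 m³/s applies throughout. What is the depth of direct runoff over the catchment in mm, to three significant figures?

d ≈ 59.0 mm

Direct runoff: 0.0, 6.0, 8.0, 20.0, 37.0, 21.0, 12.0, 6.0, 3.0, 0.0 m³/s; ΣQ_DR = 113.0 m³/s.
V = ΣQ_DR · Δt = 113.0 × 10800 s = 1.220 × 10^6 m³.
Over A = 20.7 km², depth = V / A = 59.0 mm.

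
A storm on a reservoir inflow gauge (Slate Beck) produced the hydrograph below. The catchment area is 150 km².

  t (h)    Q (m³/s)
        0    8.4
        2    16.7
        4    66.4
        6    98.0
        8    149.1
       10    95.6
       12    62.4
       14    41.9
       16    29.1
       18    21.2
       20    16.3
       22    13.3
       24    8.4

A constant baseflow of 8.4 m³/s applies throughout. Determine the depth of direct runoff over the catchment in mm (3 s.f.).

d ≈ 24.8 mm

Direct runoff: 0.0, 8.3, 58.0, 89.6, 140.7, 87.2, 54.0, 33.5, 20.7, 12.8, 7.9, 4.9, 0.0 m³/s; ΣQ_DR = 517.6 m³/s.
V = ΣQ_DR · Δt = 517.6 × 7200 s = 3.727 × 10^6 m³.
Over A = 150 km², depth = V / A = 24.8 mm.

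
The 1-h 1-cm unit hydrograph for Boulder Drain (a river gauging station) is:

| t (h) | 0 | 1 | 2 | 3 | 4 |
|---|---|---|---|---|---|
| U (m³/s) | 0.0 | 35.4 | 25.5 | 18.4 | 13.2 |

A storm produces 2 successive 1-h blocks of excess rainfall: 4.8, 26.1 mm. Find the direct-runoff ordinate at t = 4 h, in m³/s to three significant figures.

By discrete convolution, Q_j = Σ (P_i / 10 mm) · U_{j−i}.
At t = 4 h (j=4): Q = (4.8/10)·13.2 + (26.1/10)·18.4 = 54.4 m³/s.

Q ≈ 54.4 m³/s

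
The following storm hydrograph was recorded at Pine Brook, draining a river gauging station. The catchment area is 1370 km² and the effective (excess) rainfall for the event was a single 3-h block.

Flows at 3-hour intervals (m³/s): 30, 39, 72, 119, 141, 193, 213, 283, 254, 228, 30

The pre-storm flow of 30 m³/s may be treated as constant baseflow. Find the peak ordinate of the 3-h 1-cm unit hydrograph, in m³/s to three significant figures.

U_p ≈ 252 m³/s

Direct runoff: 0.0, 9.0, 42.0, 89.0, 111.0, 163.0, 183.0, 253.0, 224.0, 198.0, 0.0 m³/s; ΣQ_DR = 1272 m³/s, peak = 253.0 m³/s.
Runoff depth d = ΣQ_DR·Δt / A = 1272 × 10800 / (1370 km²) = 10.03 mm.
The 1-cm UH is the DRH scaled by (10 mm)/d, so U_p = 253.0 × 10/10.03 = 252 m³/s.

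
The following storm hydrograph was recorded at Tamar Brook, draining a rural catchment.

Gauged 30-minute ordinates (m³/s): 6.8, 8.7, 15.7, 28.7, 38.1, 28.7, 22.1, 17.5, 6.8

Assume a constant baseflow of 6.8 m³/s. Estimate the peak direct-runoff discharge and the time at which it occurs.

Subtracting baseflow gives direct-runoff ordinates: 0.0, 1.9, 8.9, 21.9, 31.3, 21.9, 15.3, 10.7, 0.0 m³/s.
The maximum is 31.3 m³/s, occurring at the reading for t = 2 h.

Q_p = 31.3 m³/s at t = 2 h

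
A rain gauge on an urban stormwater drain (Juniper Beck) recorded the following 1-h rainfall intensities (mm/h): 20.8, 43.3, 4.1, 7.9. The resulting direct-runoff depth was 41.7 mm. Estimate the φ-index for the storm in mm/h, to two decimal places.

φ ≈ 11.20 mm/h

Only the 2 blocks with intensity above φ contribute runoff: 20.8, 43.3 mm/h.
Σ(I−φ)·Δt = d  ⇒  (20.8+43.3 − 2φ)·1 = 41.7
φ = (64.10 − 41.7/1) / 2 = 11.20 mm/h.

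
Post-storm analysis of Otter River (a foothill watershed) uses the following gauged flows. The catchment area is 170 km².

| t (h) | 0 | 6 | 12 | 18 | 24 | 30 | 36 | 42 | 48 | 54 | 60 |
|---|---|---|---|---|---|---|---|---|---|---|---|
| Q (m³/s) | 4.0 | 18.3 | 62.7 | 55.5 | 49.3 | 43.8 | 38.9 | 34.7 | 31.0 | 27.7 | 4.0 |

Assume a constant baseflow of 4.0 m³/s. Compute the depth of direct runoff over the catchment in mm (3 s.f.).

Direct runoff: 0.0, 14.3, 58.7, 51.5, 45.3, 39.8, 34.9, 30.7, 27.0, 23.7, 0.0 m³/s; ΣQ_DR = 325.9 m³/s.
V = ΣQ_DR · Δt = 325.9 × 21600 s = 7.039 × 10^6 m³.
Over A = 170 km², depth = V / A = 41.4 mm.

d ≈ 41.4 mm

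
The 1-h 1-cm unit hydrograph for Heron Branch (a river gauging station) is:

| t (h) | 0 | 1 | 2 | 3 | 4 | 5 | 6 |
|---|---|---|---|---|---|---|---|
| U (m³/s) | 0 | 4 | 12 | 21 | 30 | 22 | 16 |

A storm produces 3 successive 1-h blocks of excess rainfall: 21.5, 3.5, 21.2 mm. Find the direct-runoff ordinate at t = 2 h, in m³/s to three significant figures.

Q ≈ 27.2 m³/s

By discrete convolution, Q_j = Σ (P_i / 10 mm) · U_{j−i}.
At t = 2 h (j=2): Q = (21.5/10)·12 + (3.5/10)·4 + (21.2/10)·0 = 27.2 m³/s.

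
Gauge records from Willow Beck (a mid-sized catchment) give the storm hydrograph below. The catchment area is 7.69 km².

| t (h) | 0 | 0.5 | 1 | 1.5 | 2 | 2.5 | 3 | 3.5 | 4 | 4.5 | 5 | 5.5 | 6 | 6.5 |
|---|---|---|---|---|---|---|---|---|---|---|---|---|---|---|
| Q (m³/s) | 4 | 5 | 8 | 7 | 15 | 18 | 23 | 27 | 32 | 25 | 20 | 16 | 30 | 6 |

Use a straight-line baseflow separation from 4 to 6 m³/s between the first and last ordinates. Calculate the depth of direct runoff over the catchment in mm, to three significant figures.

d ≈ 38.9 mm

Direct runoff: 0.00, 0.85, 3.69, 2.54, 10.38, 13.23, 18.08, 21.92, 26.77, 19.62, 14.46, 10.31, 24.15, 0.00 m³/s; ΣQ_DR = 166.0 m³/s.
V = ΣQ_DR · Δt = 166.0 × 1800 s = 2.988 × 10^5 m³.
Over A = 7.69 km², depth = V / A = 38.9 mm.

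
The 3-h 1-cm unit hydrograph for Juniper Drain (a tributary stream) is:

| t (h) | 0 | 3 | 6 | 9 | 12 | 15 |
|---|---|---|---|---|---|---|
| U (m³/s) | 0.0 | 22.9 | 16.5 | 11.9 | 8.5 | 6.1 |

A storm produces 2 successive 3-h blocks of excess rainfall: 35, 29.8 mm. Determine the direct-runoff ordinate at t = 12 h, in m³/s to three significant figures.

By discrete convolution, Q_j = Σ (P_i / 10 mm) · U_{j−i}.
At t = 12 h (j=4): Q = (35/10)·8.5 + (29.8/10)·11.9 = 65.2 m³/s.

Q ≈ 65.2 m³/s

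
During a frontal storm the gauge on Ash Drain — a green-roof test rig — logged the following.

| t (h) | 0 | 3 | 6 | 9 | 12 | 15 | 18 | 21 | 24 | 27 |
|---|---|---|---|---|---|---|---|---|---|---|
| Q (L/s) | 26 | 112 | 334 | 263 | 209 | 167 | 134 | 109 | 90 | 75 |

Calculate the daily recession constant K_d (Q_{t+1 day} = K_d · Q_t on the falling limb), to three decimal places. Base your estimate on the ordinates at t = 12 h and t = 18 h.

Between t = 12 h and t = 18 h the flow falls from 209 to 134 L/s over 2×3 h = 6 h.
Per-interval ratio K = (134/209)^(1/2) = 0.8007; K_d = K^(24/3) = 0.169.

K_d ≈ 0.169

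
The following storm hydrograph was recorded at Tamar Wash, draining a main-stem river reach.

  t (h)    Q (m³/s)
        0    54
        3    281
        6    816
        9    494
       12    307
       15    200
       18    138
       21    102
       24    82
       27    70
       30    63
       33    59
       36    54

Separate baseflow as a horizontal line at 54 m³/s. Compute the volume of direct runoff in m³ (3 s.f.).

Direct-runoff ordinates (Q − Q_b): 0.0, 227.0, 762.0, 440.0, 253.0, 146.0, 84.0, 48.0, 28.0, 16.0, 9.0, 5.0, 0.0 m³/s.
ΣQ_DR = 2018 m³/s.
With Δt = 3 h = 10800 s, V = ΣQ_DR · Δt = 2018 × 10800 = 2.18 × 10^7 m³.

V ≈ 2.18 × 10^7 m³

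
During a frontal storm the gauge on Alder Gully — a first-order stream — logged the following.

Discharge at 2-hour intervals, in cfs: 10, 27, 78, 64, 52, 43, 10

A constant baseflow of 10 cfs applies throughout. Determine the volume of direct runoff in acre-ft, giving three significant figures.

Direct-runoff ordinates (Q − Q_b): 0.0, 17.0, 68.0, 54.0, 42.0, 33.0, 0.0 cfs.
ΣQ_DR = 214.0 cfs.
With Δt = 2 h = 7200 s, V = ΣQ_DR · Δt = 214.0 × 7200 = 1.54 × 10^6 ft³ = 35.4 acre-ft.

V ≈ 35.4 acre-ft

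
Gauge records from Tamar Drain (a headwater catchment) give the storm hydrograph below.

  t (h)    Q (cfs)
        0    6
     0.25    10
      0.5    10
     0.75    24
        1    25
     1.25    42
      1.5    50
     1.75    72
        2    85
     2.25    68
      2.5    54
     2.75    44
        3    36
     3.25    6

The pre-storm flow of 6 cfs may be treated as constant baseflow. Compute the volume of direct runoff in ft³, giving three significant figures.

V ≈ 4.03 × 10^5 ft³

Direct-runoff ordinates (Q − Q_b): 0.0, 4.0, 4.0, 18.0, 19.0, 36.0, 44.0, 66.0, 79.0, 62.0, 48.0, 38.0, 30.0, 0.0 cfs.
ΣQ_DR = 448.0 cfs.
With Δt = 0.25 h = 900 s, V = ΣQ_DR · Δt = 448.0 × 900 = 4.03 × 10^5 ft³.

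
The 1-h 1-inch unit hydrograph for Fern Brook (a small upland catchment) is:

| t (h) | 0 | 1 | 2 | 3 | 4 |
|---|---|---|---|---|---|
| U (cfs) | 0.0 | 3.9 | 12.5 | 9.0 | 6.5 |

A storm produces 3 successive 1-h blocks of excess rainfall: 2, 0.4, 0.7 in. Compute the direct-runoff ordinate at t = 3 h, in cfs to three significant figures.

By discrete convolution, Q_j = Σ (P_i / 1 in) · U_{j−i}.
At t = 3 h (j=3): Q = (2/1)·9.0 + (0.4/1)·12.5 + (0.7/1)·3.9 = 25.7 cfs.

Q ≈ 25.7 cfs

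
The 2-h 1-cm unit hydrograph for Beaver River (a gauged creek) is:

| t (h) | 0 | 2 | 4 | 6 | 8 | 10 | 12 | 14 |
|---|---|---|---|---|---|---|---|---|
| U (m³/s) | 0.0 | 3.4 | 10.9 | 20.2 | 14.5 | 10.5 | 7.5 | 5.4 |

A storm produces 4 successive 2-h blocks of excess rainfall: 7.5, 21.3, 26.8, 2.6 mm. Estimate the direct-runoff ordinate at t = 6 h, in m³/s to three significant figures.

Q ≈ 47.5 m³/s

By discrete convolution, Q_j = Σ (P_i / 10 mm) · U_{j−i}.
At t = 6 h (j=3): Q = (7.5/10)·20.2 + (21.3/10)·10.9 + (26.8/10)·3.4 + (2.6/10)·0.0 = 47.5 m³/s.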